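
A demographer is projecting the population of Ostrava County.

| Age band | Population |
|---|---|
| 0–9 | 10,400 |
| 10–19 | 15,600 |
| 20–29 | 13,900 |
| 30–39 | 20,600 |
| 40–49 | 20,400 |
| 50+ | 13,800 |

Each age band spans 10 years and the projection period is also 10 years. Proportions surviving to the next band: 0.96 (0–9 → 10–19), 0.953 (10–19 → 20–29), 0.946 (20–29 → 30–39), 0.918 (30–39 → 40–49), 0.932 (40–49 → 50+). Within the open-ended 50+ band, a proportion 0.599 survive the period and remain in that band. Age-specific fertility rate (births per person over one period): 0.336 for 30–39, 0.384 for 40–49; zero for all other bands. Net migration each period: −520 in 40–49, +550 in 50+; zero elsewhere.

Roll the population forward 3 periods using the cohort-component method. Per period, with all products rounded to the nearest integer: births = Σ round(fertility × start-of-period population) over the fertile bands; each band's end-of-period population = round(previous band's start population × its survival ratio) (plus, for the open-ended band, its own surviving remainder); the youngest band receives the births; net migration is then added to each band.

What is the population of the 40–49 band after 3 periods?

12391

Period 1.
Births: 20600 * 0.336 = 6922 ; 20400 * 0.384 = 7834 — total 14756
10–19: 10400 * 0.96 = 9984
20–29: 15600 * 0.953 = 14867
30–39: 13900 * 0.946 = 13149
40–49: 20600 * 0.918 = 18911
50+: 20400 * 0.932 + 13800 * 0.599 = 19013 + 8266 = 27279
Net migration: 40–49 − 520 → 18391; 50+ + 550 → 27829
End of period: [14756, 9984, 14867, 13149, 18391, 27829]
Period 2.
Births: 13149 * 0.336 = 4418 ; 18391 * 0.384 = 7062 — total 11480
10–19: 14756 * 0.96 = 14166
20–29: 9984 * 0.953 = 9515
30–39: 14867 * 0.946 = 14064
40–49: 13149 * 0.918 = 12071
50+: 18391 * 0.932 + 27829 * 0.599 = 17140 + 16670 = 33810
Net migration: 40–49 − 520 → 11551; 50+ + 550 → 34360
End of period: [11480, 14166, 9515, 14064, 11551, 34360]
Period 3.
Births: 14064 * 0.336 = 4726 ; 11551 * 0.384 = 4436 — total 9162
10–19: 11480 * 0.96 = 11021
20–29: 14166 * 0.953 = 13500
30–39: 9515 * 0.946 = 9001
40–49: 14064 * 0.918 = 12911
50+: 11551 * 0.932 + 34360 * 0.599 = 10766 + 20582 = 31348
Net migration: 40–49 − 520 → 12391; 50+ + 550 → 31898
End of period: [9162, 11021, 13500, 9001, 12391, 31898]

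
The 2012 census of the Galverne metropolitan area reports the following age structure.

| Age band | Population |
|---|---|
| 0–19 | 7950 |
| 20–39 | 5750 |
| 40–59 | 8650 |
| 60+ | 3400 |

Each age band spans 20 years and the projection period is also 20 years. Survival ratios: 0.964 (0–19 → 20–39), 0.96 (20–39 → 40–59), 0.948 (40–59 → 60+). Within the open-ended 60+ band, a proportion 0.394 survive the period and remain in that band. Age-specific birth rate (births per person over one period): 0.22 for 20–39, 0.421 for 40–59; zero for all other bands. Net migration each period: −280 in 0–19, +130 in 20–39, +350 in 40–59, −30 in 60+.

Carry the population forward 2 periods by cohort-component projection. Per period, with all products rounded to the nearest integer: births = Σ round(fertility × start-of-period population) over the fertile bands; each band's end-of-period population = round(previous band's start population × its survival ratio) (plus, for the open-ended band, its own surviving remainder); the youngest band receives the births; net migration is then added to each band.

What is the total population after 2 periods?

(Bands numbered youngest = 1 to oldest = 4.)
Period 1:
Births: 5750 × 0.22 = 1265 ; 8650 × 0.421 = 3642 → 4907
Band 2: 7950 × 0.964 = 7664
Band 3: 5750 × 0.96 = 5520
Band 4: 8650 × 0.948 + 3400 × 0.394 = 8200 + 1340 = 9540
Net migration: Band 1 − 280 → 4627; Band 2 + 130 → 7794; Band 3 + 350 → 5870; Band 4 − 30 → 9510
End of period: [4627, 7794, 5870, 9510]
Period 2:
Births: 7794 × 0.22 = 1715 ; 5870 × 0.421 = 2471 → 4186
Band 2: 4627 × 0.964 = 4460
Band 3: 7794 × 0.96 = 7482
Band 4: 5870 × 0.948 + 9510 × 0.394 = 5565 + 3747 = 9312
Net migration: Band 1 − 280 → 3906; Band 2 + 130 → 4590; Band 3 + 350 → 7832; Band 4 − 30 → 9282
End of period: [3906, 4590, 7832, 9282]
Total after period 2: 3906 + 4590 + 7832 + 9282 = 25610

25610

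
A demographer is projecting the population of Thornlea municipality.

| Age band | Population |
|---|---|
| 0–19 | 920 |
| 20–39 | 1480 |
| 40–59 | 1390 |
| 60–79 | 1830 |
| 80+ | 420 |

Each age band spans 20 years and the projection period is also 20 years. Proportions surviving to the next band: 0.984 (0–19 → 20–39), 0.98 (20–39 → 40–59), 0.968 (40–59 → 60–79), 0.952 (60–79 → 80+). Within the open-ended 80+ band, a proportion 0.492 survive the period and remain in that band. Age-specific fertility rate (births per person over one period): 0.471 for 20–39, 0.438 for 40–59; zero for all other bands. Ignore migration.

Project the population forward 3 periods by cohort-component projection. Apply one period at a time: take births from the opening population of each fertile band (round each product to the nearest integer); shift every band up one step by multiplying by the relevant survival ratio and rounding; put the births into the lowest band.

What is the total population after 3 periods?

6595

— Period 1 —
Births: 1480 × 0.471 = 697  |  1390 × 0.438 = 609 → total 1306
20–39: 920 × 0.984 = 905
40–59: 1480 × 0.98 = 1450
60–79: 1390 × 0.968 = 1346
80+: 1830 × 0.952 + 420 × 0.492 = 1742 + 207 = 1949
→ [1306, 905, 1450, 1346, 1949]
— Period 2 —
Births: 905 × 0.471 = 426  |  1450 × 0.438 = 635 → total 1061
20–39: 1306 × 0.984 = 1285
40–59: 905 × 0.98 = 887
60–79: 1450 × 0.968 = 1404
80+: 1346 × 0.952 + 1949 × 0.492 = 1281 + 959 = 2240
→ [1061, 1285, 887, 1404, 2240]
— Period 3 —
Births: 1285 × 0.471 = 605  |  887 × 0.438 = 389 → total 994
20–39: 1061 × 0.984 = 1044
40–59: 1285 × 0.98 = 1259
60–79: 887 × 0.968 = 859
80+: 1404 × 0.952 + 2240 × 0.492 = 1337 + 1102 = 2439
→ [994, 1044, 1259, 859, 2439]
Total after period 3: 994 + 1044 + 1259 + 859 + 2439 = 6595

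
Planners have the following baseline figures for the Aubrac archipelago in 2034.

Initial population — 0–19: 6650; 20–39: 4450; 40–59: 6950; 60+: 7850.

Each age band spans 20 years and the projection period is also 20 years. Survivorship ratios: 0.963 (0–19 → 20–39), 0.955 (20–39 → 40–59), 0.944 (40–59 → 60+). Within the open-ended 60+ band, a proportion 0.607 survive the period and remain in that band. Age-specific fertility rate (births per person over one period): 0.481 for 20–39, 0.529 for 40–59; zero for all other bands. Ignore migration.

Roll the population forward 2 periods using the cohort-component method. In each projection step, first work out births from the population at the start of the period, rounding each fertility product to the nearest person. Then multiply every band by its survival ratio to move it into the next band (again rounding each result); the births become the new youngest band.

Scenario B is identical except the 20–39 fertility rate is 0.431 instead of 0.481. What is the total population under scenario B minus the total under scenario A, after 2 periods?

[period 1]
Births: 4450 * 0.481 = 2140 ; 6950 * 0.529 = 3677 → total 5817
20–39: 6650 * 0.963 = 6404
40–59: 4450 * 0.955 = 4250
60+: 6950 * 0.944 + 7850 * 0.607 = 6561 + 4765 = 11326
Population now: 0–19=5817, 20–39=6404, 40–59=4250, 60+=11326
[period 2]
Births: 6404 * 0.481 = 3080 ; 4250 * 0.529 = 2248 → total 5328
20–39: 5817 * 0.963 = 5602
40–59: 6404 * 0.955 = 6116
60+: 4250 * 0.944 + 11326 * 0.607 = 4012 + 6875 = 10887
Population now: 0–19=5328, 20–39=5602, 40–59=6116, 60+=10887
Scenario A total after 2 periods: 27933
Scenario B projection —
[period 1]
Births: 4450 * 0.431 = 1918 ; 6950 * 0.529 = 3677 → total 5595
20–39: 6650 * 0.963 = 6404
40–59: 4450 * 0.955 = 4250
60+: 6950 * 0.944 + 7850 * 0.607 = 6561 + 4765 = 11326
Population now: 0–19=5595, 20–39=6404, 40–59=4250, 60+=11326
[period 2]
Births: 6404 * 0.431 = 2760 ; 4250 * 0.529 = 2248 → total 5008
20–39: 5595 * 0.963 = 5388
40–59: 6404 * 0.955 = 6116
60+: 4250 * 0.944 + 11326 * 0.607 = 4012 + 6875 = 10887
Population now: 0–19=5008, 20–39=5388, 40–59=6116, 60+=10887
Scenario B total after 2 periods: 27399
Difference B − A = 27399 − 27933 = -534

-534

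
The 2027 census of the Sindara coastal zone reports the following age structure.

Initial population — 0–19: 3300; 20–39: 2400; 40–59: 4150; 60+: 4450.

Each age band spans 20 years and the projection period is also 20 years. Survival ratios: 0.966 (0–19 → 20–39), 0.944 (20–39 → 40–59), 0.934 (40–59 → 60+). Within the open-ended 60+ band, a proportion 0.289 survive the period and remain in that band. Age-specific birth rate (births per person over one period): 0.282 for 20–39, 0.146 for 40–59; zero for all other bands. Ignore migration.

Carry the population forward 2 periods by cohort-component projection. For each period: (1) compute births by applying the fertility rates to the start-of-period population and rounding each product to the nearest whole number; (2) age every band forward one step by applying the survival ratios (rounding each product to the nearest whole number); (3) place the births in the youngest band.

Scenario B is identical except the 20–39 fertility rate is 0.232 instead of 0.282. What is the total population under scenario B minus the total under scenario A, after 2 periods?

-275

(Groups numbered youngest = 1 to oldest = 4.)
— Period 1 —
Births: 2400 × 0.282 = 677 ; 4150 × 0.146 = 606 → 1283
Group 2: 3300 × 0.966 = 3188
Group 3: 2400 × 0.944 = 2266
Group 4: 4150 × 0.934 + 4450 × 0.289 = 3876 + 1286 = 5162
→ [1283, 3188, 2266, 5162]
— Period 2 —
Births: 3188 × 0.282 = 899 ; 2266 × 0.146 = 331 → 1230
Group 2: 1283 × 0.966 = 1239
Group 3: 3188 × 0.944 = 3009
Group 4: 2266 × 0.934 + 5162 × 0.289 = 2116 + 1492 = 3608
→ [1230, 1239, 3009, 3608]
Scenario A total after 2 periods: 9086
Scenario B projection —
— Period 1 —
Births: 2400 × 0.232 = 557 ; 4150 × 0.146 = 606 → 1163
Group 2: 3300 × 0.966 = 3188
Group 3: 2400 × 0.944 = 2266
Group 4: 4150 × 0.934 + 4450 × 0.289 = 3876 + 1286 = 5162
→ [1163, 3188, 2266, 5162]
— Period 2 —
Births: 3188 × 0.232 = 740 ; 2266 × 0.146 = 331 → 1071
Group 2: 1163 × 0.966 = 1123
Group 3: 3188 × 0.944 = 3009
Group 4: 2266 × 0.934 + 5162 × 0.289 = 2116 + 1492 = 3608
→ [1071, 1123, 3009, 3608]
Scenario B total after 2 periods: 8811
Difference B − A = 8811 − 9086 = -275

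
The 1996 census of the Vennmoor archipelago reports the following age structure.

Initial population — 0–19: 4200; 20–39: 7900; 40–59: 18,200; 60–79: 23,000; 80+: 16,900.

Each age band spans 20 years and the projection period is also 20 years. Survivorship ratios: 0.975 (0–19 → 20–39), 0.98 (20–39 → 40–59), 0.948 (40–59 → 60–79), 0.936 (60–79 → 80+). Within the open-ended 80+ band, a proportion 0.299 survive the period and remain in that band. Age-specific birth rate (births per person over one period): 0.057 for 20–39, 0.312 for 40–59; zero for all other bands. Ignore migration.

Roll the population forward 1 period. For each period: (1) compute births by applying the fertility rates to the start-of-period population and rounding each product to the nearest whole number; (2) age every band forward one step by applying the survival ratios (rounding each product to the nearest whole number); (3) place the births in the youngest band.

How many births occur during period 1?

Call the groups 1 to 5, youngest first.
After projecting period 1:
Births: 7900 × 0.057 = 450  |  18200 × 0.312 = 5678 → 6128
Group 2: 4200 × 0.975 = 4095
Group 3: 7900 × 0.98 = 7742
Group 4: 18200 × 0.948 = 17254
Group 5: 23000 × 0.936 + 16900 × 0.299 = 21528 + 5053 = 26581
End of period: [6128, 4095, 7742, 17254, 26581]

6128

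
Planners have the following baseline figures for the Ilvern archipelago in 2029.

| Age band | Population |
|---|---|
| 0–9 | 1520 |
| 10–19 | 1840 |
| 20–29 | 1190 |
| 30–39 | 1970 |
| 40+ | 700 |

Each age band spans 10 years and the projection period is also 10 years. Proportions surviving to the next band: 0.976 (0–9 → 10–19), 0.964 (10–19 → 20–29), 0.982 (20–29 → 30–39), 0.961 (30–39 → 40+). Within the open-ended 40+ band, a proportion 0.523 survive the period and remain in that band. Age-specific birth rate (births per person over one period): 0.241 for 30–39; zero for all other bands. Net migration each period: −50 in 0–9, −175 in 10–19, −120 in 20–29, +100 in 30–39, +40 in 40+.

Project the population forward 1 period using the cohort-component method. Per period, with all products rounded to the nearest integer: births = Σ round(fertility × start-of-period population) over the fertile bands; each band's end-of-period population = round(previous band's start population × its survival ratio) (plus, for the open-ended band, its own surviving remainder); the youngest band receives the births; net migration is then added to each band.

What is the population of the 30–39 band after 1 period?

[period 1]
Births: 1970 * 0.241 = 475
10–19: 1520 * 0.976 = 1484
20–29: 1840 * 0.964 = 1774
30–39: 1190 * 0.982 = 1169
40+: 1970 * 0.961 + 700 * 0.523 = 1893 + 366 = 2259
Net migration: 0–9 − 50 → 425; 10–19 − 175 → 1309; 20–29 − 120 → 1654; 30–39 + 100 → 1269; 40+ + 40 → 2299
Giving 425 / 1309 / 1654 / 1269 / 2299.

1269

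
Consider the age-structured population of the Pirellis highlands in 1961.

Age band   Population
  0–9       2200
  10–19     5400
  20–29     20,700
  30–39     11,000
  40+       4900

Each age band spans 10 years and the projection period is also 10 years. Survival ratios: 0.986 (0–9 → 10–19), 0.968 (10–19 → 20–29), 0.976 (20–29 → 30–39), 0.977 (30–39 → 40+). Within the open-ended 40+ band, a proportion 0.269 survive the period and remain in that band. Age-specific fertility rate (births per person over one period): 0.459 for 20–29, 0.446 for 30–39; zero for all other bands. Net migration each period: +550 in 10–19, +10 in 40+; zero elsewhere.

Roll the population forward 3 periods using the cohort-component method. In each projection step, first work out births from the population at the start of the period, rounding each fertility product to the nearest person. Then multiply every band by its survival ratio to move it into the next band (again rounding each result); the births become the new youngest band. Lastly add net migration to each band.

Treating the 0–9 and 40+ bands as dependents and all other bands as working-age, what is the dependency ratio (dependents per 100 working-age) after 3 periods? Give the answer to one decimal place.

51.2

(Groups numbered youngest = 1 to oldest = 5.)
After projecting period 1:
Births: 20700 × 0.459 = 9501 ; 11000 × 0.446 = 4906 → 14407
Group 2: 2200 × 0.986 = 2169
Group 3: 5400 × 0.968 = 5227
Group 4: 20700 × 0.976 = 20203
Group 5: 11000 × 0.977 + 4900 × 0.269 = 10747 + 1318 = 12065
Net migration: Group 2 + 550 → 2719; Group 5 + 10 → 12075
→ [14407, 2719, 5227, 20203, 12075]
After projecting period 2:
Births: 5227 × 0.459 = 2399 ; 20203 × 0.446 = 9011 → 11410
Group 2: 14407 × 0.986 = 14205
Group 3: 2719 × 0.968 = 2632
Group 4: 5227 × 0.976 = 5102
Group 5: 20203 × 0.977 + 12075 × 0.269 = 19738 + 3248 = 22986
Net migration: Group 2 + 550 → 14755; Group 5 + 10 → 22996
→ [11410, 14755, 2632, 5102, 22996]
After projecting period 3:
Births: 2632 × 0.459 = 1208 ; 5102 × 0.446 = 2275 → 3483
Group 2: 11410 × 0.986 = 11250
Group 3: 14755 × 0.968 = 14283
Group 4: 2632 × 0.976 = 2569
Group 5: 5102 × 0.977 + 22996 × 0.269 = 4985 + 6186 = 11171
Net migration: Group 2 + 550 → 11800; Group 5 + 10 → 11181
→ [3483, 11800, 14283, 2569, 11181]
Dependents (band 0–9 + band 40+) = 3483 + 11181 = 14664; working-age = 28652; ratio = 14664/28652 × 100 = 51.2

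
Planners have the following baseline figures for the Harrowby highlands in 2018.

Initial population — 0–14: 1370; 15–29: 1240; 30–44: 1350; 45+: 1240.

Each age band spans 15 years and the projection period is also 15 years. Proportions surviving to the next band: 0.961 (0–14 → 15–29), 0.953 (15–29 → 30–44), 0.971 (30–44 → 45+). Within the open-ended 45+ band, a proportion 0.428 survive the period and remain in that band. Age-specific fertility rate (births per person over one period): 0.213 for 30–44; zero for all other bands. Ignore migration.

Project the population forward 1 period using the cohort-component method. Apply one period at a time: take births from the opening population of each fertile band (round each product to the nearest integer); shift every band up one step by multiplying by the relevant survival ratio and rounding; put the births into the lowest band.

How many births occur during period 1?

288

Numbering the bands 1..4 from youngest to oldest:
— Period 1 —
Births: 1350 * 0.213 = 288
Band 2: 1370 * 0.961 = 1317
Band 3: 1240 * 0.953 = 1182
Band 4: 1350 * 0.971 + 1240 * 0.428 = 1311 + 531 = 1842
End of period: [288, 1317, 1182, 1842]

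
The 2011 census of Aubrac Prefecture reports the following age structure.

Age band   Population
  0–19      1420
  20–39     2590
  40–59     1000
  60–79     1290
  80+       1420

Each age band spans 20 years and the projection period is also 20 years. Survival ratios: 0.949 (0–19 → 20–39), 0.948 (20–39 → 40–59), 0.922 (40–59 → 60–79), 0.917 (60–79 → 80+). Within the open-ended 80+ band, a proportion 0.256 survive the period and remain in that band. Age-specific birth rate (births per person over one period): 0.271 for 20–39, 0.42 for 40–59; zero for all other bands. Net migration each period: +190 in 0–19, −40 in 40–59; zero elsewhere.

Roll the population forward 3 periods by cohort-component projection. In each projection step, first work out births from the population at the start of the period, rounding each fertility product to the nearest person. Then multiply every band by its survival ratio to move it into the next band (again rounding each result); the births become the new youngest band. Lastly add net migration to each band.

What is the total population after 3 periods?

Period 1:
Births: 2590 × 0.271 = 702  |  1000 × 0.42 = 420 ⇒ total 1122
20–39: 1420 × 0.949 = 1348
40–59: 2590 × 0.948 = 2455
60–79: 1000 × 0.922 = 922
80+: 1290 × 0.917 + 1420 × 0.256 = 1183 + 364 = 1547
Net migration: 0–19 + 190 → 1312; 40–59 − 40 → 2415
Population now: 0–19=1312, 20–39=1348, 40–59=2415, 60–79=922, 80+=1547
Period 2:
Births: 1348 × 0.271 = 365  |  2415 × 0.42 = 1014 ⇒ total 1379
20–39: 1312 × 0.949 = 1245
40–59: 1348 × 0.948 = 1278
60–79: 2415 × 0.922 = 2227
80+: 922 × 0.917 + 1547 × 0.256 = 845 + 396 = 1241
Net migration: 0–19 + 190 → 1569; 40–59 − 40 → 1238
Population now: 0–19=1569, 20–39=1245, 40–59=1238, 60–79=2227, 80+=1241
Period 3:
Births: 1245 × 0.271 = 337  |  1238 × 0.42 = 520 ⇒ total 857
20–39: 1569 × 0.949 = 1489
40–59: 1245 × 0.948 = 1180
60–79: 1238 × 0.922 = 1141
80+: 2227 × 0.917 + 1241 × 0.256 = 2042 + 318 = 2360
Net migration: 0–19 + 190 → 1047; 40–59 − 40 → 1140
Population now: 0–19=1047, 20–39=1489, 40–59=1140, 60–79=1141, 80+=2360
Total after period 3: 1047 + 1489 + 1140 + 1141 + 2360 = 7177

7177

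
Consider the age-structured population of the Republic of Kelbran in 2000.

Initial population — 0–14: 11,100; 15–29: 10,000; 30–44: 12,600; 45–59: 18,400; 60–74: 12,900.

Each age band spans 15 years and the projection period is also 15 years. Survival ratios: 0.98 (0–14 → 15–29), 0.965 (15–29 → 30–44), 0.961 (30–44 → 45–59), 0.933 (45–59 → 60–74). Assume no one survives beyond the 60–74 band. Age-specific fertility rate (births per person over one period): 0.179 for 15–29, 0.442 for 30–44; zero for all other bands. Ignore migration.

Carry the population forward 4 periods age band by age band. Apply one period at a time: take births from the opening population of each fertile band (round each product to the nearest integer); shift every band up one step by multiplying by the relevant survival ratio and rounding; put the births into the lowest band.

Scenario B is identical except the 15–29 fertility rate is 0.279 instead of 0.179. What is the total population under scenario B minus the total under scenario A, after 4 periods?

4236

Period 1:
Births: 10000 * 0.179 = 1790, 12600 * 0.442 = 5569 → total 7359
15–29: 11100 * 0.98 = 10878
30–44: 10000 * 0.965 = 9650
45–59: 12600 * 0.961 = 12109
60–74: 18400 * 0.933 = 17167
→ [7359, 10878, 9650, 12109, 17167]
Period 2:
Births: 10878 * 0.179 = 1947, 9650 * 0.442 = 4265 → total 6212
15–29: 7359 * 0.98 = 7212
30–44: 10878 * 0.965 = 10497
45–59: 9650 * 0.961 = 9274
60–74: 12109 * 0.933 = 11298
→ [6212, 7212, 10497, 9274, 11298]
Period 3:
Births: 7212 * 0.179 = 1291, 10497 * 0.442 = 4640 → total 5931
15–29: 6212 * 0.98 = 6088
30–44: 7212 * 0.965 = 6960
45–59: 10497 * 0.961 = 10088
60–74: 9274 * 0.933 = 8653
→ [5931, 6088, 6960, 10088, 8653]
Period 4:
Births: 6088 * 0.179 = 1090, 6960 * 0.442 = 3076 → total 4166
15–29: 5931 * 0.98 = 5812
30–44: 6088 * 0.965 = 5875
45–59: 6960 * 0.961 = 6689
60–74: 10088 * 0.933 = 9412
→ [4166, 5812, 5875, 6689, 9412]
Scenario A total after 4 periods: 31954
Scenario B projection —
Period 1:
Births: 10000 * 0.279 = 2790, 12600 * 0.442 = 5569 → total 8359
15–29: 11100 * 0.98 = 10878
30–44: 10000 * 0.965 = 9650
45–59: 12600 * 0.961 = 12109
60–74: 18400 * 0.933 = 17167
→ [8359, 10878, 9650, 12109, 17167]
Period 2:
Births: 10878 * 0.279 = 3035, 9650 * 0.442 = 4265 → total 7300
15–29: 8359 * 0.98 = 8192
30–44: 10878 * 0.965 = 10497
45–59: 9650 * 0.961 = 9274
60–74: 12109 * 0.933 = 11298
→ [7300, 8192, 10497, 9274, 11298]
Period 3:
Births: 8192 * 0.279 = 2286, 10497 * 0.442 = 4640 → total 6926
15–29: 7300 * 0.98 = 7154
30–44: 8192 * 0.965 = 7905
45–59: 10497 * 0.961 = 10088
60–74: 9274 * 0.933 = 8653
→ [6926, 7154, 7905, 10088, 8653]
Period 4:
Births: 7154 * 0.279 = 1996, 7905 * 0.442 = 3494 → total 5490
15–29: 6926 * 0.98 = 6787
30–44: 7154 * 0.965 = 6904
45–59: 7905 * 0.961 = 7597
60–74: 10088 * 0.933 = 9412
→ [5490, 6787, 6904, 7597, 9412]
Scenario B total after 4 periods: 36190
Difference B − A = 36190 − 31954 = 4236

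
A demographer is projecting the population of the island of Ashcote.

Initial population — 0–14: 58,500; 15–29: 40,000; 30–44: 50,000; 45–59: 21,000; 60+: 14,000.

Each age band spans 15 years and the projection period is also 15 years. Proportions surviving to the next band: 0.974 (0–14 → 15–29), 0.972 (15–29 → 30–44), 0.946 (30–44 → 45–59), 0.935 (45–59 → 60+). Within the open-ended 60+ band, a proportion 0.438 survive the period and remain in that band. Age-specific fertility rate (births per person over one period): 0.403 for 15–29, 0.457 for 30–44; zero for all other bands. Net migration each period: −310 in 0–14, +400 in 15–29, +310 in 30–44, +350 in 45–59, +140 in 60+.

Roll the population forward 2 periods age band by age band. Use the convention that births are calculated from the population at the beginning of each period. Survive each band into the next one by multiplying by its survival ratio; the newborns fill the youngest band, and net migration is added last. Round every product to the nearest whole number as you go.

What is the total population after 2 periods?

Period 1.
Births: 40000 × 0.403 = 16120, 50000 × 0.457 = 22850 ⇒ total 38970
15–29: 58500 × 0.974 = 56979
30–44: 40000 × 0.972 = 38880
45–59: 50000 × 0.946 = 47300
60+: 21000 × 0.935 + 14000 × 0.438 = 19635 + 6132 = 25767
Net migration: 0–14 − 310 → 38660; 15–29 + 400 → 57379; 30–44 + 310 → 39190; 45–59 + 350 → 47650; 60+ + 140 → 25907
End of period: [38660, 57379, 39190, 47650, 25907]
Period 2.
Births: 57379 × 0.403 = 23124, 39190 × 0.457 = 17910 ⇒ total 41034
15–29: 38660 × 0.974 = 37655
30–44: 57379 × 0.972 = 55772
45–59: 39190 × 0.946 = 37074
60+: 47650 × 0.935 + 25907 × 0.438 = 44553 + 11347 = 55900
Net migration: 0–14 − 310 → 40724; 15–29 + 400 → 38055; 30–44 + 310 → 56082; 45–59 + 350 → 37424; 60+ + 140 → 56040
End of period: [40724, 38055, 56082, 37424, 56040]
Total after period 2: 40724 + 38055 + 56082 + 37424 + 56040 = 228325

228325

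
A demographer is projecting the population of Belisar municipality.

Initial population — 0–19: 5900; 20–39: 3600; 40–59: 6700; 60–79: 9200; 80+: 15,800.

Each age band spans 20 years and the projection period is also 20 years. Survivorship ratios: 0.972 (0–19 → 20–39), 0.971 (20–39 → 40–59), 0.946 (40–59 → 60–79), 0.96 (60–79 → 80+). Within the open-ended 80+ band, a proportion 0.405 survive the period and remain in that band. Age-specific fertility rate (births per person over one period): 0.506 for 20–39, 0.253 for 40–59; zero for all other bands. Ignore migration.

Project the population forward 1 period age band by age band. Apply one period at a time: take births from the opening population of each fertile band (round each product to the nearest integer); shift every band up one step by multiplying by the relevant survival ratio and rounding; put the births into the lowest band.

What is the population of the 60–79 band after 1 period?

Period 1.
Births: 3600 × 0.506 = 1822 ; 6700 × 0.253 = 1695 → 3517
20–39: 5900 × 0.972 = 5735
40–59: 3600 × 0.971 = 3496
60–79: 6700 × 0.946 = 6338
80+: 9200 × 0.96 + 15800 × 0.405 = 8832 + 6399 = 15231
Population now: 0–19=3517, 20–39=5735, 40–59=3496, 60–79=6338, 80+=15231

6338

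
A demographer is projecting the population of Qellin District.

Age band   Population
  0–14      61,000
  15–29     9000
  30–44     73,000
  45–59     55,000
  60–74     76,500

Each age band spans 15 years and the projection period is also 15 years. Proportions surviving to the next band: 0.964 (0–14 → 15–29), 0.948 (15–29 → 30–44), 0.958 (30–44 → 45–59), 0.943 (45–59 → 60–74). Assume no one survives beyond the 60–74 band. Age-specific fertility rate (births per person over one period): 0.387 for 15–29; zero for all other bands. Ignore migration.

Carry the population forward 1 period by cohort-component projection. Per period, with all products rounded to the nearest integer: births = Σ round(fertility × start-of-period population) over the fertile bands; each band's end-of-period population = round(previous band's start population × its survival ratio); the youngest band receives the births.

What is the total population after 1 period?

Period 1:
Births: 9000 × 0.387 = 3483
15–29: 61000 × 0.964 = 58804
30–44: 9000 × 0.948 = 8532
45–59: 73000 × 0.958 = 69934
60–74: 55000 × 0.943 = 51865
Population now: 0–14=3483, 15–29=58804, 30–44=8532, 45–59=69934, 60–74=51865
Total after period 1: 3483 + 58804 + 8532 + 69934 + 51865 = 192618

192618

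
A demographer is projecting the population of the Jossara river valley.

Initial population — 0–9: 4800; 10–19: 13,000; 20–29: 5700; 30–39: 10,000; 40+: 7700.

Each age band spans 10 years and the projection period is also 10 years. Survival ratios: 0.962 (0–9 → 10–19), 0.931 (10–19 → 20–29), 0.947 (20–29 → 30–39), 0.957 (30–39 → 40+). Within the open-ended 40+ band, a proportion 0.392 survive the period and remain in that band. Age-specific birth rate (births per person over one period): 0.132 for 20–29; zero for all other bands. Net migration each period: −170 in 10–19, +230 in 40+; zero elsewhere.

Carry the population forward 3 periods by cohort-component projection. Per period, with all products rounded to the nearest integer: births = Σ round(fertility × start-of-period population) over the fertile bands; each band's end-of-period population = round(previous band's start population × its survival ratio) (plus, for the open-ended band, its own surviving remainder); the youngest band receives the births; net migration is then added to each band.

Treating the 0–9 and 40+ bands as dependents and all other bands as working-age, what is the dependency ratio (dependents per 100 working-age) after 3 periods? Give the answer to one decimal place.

272.8

After projecting period 1:
Births: 5700 * 0.132 = 752
10–19: 4800 * 0.962 = 4618
20–29: 13000 * 0.931 = 12103
30–39: 5700 * 0.947 = 5398
40+: 10000 * 0.957 + 7700 * 0.392 = 9570 + 3018 = 12588
Net migration: 10–19 − 170 → 4448; 40+ + 230 → 12818
Giving 752 / 4448 / 12103 / 5398 / 12818.
After projecting period 2:
Births: 12103 * 0.132 = 1598
10–19: 752 * 0.962 = 723
20–29: 4448 * 0.931 = 4141
30–39: 12103 * 0.947 = 11462
40+: 5398 * 0.957 + 12818 * 0.392 = 5166 + 5025 = 10191
Net migration: 10–19 − 170 → 553; 40+ + 230 → 10421
Giving 1598 / 553 / 4141 / 11462 / 10421.
After projecting period 3:
Births: 4141 * 0.132 = 547
10–19: 1598 * 0.962 = 1537
20–29: 553 * 0.931 = 515
30–39: 4141 * 0.947 = 3922
40+: 11462 * 0.957 + 10421 * 0.392 = 10969 + 4085 = 15054
Net migration: 10–19 − 170 → 1367; 40+ + 230 → 15284
Giving 547 / 1367 / 515 / 3922 / 15284.
Dependents (band 0–9 + band 40+) = 547 + 15284 = 15831; working-age = 5804; ratio = 15831/5804 × 100 = 272.8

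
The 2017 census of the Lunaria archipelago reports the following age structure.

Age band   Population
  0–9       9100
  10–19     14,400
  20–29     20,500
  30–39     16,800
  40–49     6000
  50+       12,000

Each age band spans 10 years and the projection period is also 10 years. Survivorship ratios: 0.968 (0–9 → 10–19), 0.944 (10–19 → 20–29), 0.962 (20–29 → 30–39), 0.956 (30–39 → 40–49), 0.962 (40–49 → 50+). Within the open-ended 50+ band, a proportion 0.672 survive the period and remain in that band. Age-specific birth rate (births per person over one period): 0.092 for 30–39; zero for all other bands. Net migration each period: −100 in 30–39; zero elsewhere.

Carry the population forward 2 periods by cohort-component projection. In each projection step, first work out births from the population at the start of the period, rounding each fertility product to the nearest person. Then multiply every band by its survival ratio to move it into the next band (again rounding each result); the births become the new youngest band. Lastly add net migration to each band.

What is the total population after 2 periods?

68102

Period 1.
Births: 16800 × 0.092 = 1546
10–19: 9100 × 0.968 = 8809
20–29: 14400 × 0.944 = 13594
30–39: 20500 × 0.962 = 19721
40–49: 16800 × 0.956 = 16061
50+: 6000 × 0.962 + 12000 × 0.672 = 5772 + 8064 = 13836
Net migration: 30–39 − 100 → 19621
Giving 1546 / 8809 / 13594 / 19621 / 16061 / 13836.
Period 2.
Births: 19621 × 0.092 = 1805
10–19: 1546 × 0.968 = 1497
20–29: 8809 × 0.944 = 8316
30–39: 13594 × 0.962 = 13077
40–49: 19621 × 0.956 = 18758
50+: 16061 × 0.962 + 13836 × 0.672 = 15451 + 9298 = 24749
Net migration: 30–39 − 100 → 12977
Giving 1805 / 1497 / 8316 / 12977 / 18758 / 24749.
Total after period 2: 1805 + 1497 + 8316 + 12977 + 18758 + 24749 = 68102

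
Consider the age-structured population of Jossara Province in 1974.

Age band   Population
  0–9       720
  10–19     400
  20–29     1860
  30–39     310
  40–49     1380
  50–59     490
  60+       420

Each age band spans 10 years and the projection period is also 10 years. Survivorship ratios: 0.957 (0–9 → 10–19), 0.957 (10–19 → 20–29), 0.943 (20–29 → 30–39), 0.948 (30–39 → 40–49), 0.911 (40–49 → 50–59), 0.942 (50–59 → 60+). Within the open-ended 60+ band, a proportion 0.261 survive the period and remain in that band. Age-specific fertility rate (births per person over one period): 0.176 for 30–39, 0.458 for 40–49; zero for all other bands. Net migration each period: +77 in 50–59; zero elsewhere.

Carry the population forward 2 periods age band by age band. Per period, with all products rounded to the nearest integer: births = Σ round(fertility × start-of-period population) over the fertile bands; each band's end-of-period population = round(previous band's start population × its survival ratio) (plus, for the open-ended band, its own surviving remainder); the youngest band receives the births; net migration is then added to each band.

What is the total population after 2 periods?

— Period 1 —
Births: 310 * 0.176 = 55  |  1380 * 0.458 = 632 ⇒ total 687
10–19: 720 * 0.957 = 689
20–29: 400 * 0.957 = 383
30–39: 1860 * 0.943 = 1754
40–49: 310 * 0.948 = 294
50–59: 1380 * 0.911 = 1257
60+: 490 * 0.942 + 420 * 0.261 = 462 + 110 = 572
Net migration: 50–59 + 77 → 1334
End of period: [687, 689, 383, 1754, 294, 1334, 572]
— Period 2 —
Births: 1754 * 0.176 = 309  |  294 * 0.458 = 135 ⇒ total 444
10–19: 687 * 0.957 = 657
20–29: 689 * 0.957 = 659
30–39: 383 * 0.943 = 361
40–49: 1754 * 0.948 = 1663
50–59: 294 * 0.911 = 268
60+: 1334 * 0.942 + 572 * 0.261 = 1257 + 149 = 1406
Net migration: 50–59 + 77 → 345
End of period: [444, 657, 659, 361, 1663, 345, 1406]
Total after period 2: 444 + 657 + 659 + 361 + 1663 + 345 + 1406 = 5535

5535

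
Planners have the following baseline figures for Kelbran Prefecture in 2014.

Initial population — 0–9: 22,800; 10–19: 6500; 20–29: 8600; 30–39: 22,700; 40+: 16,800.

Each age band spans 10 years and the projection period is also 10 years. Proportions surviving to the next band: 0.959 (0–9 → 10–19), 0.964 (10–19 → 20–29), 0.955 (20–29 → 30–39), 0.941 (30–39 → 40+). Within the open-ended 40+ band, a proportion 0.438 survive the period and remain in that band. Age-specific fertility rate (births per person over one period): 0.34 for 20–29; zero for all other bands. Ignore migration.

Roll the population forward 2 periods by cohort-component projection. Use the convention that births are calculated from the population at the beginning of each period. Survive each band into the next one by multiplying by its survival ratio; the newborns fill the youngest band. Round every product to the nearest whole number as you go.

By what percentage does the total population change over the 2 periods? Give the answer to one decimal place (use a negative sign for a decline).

-32.4

— Period 1 —
Births: 8600 * 0.34 = 2924
10–19: 22800 * 0.959 = 21865
20–29: 6500 * 0.964 = 6266
30–39: 8600 * 0.955 = 8213
40+: 22700 * 0.941 + 16800 * 0.438 = 21361 + 7358 = 28719
Population now: 0–9=2924, 10–19=21865, 20–29=6266, 30–39=8213, 40+=28719
— Period 2 —
Births: 6266 * 0.34 = 2130
10–19: 2924 * 0.959 = 2804
20–29: 21865 * 0.964 = 21078
30–39: 6266 * 0.955 = 5984
40+: 8213 * 0.941 + 28719 * 0.438 = 7728 + 12579 = 20307
Population now: 0–9=2130, 10–19=2804, 20–29=21078, 30–39=5984, 40+=20307
Total: 77400 → 52303; change = -25097; percentage change = -32.4%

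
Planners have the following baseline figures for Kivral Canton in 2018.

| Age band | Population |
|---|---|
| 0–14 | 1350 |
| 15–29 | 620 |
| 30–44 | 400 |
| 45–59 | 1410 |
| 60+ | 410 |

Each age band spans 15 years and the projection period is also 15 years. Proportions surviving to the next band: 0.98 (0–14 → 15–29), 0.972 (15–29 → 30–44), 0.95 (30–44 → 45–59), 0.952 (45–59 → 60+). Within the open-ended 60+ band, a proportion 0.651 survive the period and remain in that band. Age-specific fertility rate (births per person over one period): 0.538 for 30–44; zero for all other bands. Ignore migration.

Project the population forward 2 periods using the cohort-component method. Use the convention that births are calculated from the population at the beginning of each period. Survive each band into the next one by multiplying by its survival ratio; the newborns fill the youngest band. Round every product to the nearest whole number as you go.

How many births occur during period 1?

215

[period 1]
Births: 400 * 0.538 = 215
15–29: 1350 * 0.98 = 1323
30–44: 620 * 0.972 = 603
45–59: 400 * 0.95 = 380
60+: 1410 * 0.952 + 410 * 0.651 = 1342 + 267 = 1609
→ [215, 1323, 603, 380, 1609]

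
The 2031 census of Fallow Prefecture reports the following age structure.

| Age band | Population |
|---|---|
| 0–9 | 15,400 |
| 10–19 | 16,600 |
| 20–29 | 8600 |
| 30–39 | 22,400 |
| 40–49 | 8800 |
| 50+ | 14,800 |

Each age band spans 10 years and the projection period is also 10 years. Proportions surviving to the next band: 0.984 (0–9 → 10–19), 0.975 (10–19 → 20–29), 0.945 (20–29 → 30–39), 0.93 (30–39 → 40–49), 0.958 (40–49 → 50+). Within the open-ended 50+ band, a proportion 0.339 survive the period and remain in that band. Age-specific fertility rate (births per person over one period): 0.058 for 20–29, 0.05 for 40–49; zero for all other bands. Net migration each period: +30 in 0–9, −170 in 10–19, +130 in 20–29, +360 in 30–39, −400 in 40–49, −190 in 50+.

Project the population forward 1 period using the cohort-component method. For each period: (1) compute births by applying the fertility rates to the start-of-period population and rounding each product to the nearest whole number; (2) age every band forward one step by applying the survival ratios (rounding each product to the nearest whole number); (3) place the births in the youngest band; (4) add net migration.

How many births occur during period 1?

[period 1]
Births: 8600 × 0.058 = 499, 8800 × 0.05 = 440 — total 939
10–19: 15400 × 0.984 = 15154
20–29: 16600 × 0.975 = 16185
30–39: 8600 × 0.945 = 8127
40–49: 22400 × 0.93 = 20832
50+: 8800 × 0.958 + 14800 × 0.339 = 8430 + 5017 = 13447
Net migration: 0–9 + 30 → 969; 10–19 − 170 → 14984; 20–29 + 130 → 16315; 30–39 + 360 → 8487; 40–49 − 400 → 20432; 50+ − 190 → 13257
Population now: 0–9=969, 10–19=14984, 20–29=16315, 30–39=8487, 40–49=20432, 50+=13257

939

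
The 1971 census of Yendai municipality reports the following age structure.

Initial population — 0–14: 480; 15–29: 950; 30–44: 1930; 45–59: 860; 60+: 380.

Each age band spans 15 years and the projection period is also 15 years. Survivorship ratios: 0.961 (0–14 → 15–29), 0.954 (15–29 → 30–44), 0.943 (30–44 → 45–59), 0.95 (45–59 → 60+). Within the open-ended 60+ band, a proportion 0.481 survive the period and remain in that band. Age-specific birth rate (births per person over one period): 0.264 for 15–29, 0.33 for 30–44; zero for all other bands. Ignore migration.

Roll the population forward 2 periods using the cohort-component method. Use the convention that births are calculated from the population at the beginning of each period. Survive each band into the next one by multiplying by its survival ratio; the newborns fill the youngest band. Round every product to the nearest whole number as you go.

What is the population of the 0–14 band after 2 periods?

421

Period 1.
Births: 950 × 0.264 = 251, 1930 × 0.33 = 637 → 888
15–29: 480 × 0.961 = 461
30–44: 950 × 0.954 = 906
45–59: 1930 × 0.943 = 1820
60+: 860 × 0.95 + 380 × 0.481 = 817 + 183 = 1000
Giving 888 / 461 / 906 / 1820 / 1000.
Period 2.
Births: 461 × 0.264 = 122, 906 × 0.33 = 299 → 421
15–29: 888 × 0.961 = 853
30–44: 461 × 0.954 = 440
45–59: 906 × 0.943 = 854
60+: 1820 × 0.95 + 1000 × 0.481 = 1729 + 481 = 2210
Giving 421 / 853 / 440 / 854 / 2210.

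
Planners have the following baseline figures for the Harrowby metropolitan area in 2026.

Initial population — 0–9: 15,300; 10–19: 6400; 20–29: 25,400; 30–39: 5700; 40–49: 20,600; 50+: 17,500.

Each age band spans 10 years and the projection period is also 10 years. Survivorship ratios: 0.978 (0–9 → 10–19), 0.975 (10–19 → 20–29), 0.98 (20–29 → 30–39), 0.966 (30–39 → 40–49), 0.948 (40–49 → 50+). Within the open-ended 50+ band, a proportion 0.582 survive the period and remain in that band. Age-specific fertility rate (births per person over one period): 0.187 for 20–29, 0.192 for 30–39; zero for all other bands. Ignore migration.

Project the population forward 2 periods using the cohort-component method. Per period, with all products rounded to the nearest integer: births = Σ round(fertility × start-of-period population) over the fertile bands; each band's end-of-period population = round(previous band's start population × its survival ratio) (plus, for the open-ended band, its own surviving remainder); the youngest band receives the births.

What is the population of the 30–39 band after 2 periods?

After projecting period 1:
Births: 25400 * 0.187 = 4750 ; 5700 * 0.192 = 1094 → total 5844
10–19: 15300 * 0.978 = 14963
20–29: 6400 * 0.975 = 6240
30–39: 25400 * 0.98 = 24892
40–49: 5700 * 0.966 = 5506
50+: 20600 * 0.948 + 17500 * 0.582 = 19529 + 10185 = 29714
End of period: [5844, 14963, 6240, 24892, 5506, 29714]
After projecting period 2:
Births: 6240 * 0.187 = 1167 ; 24892 * 0.192 = 4779 → total 5946
10–19: 5844 * 0.978 = 5715
20–29: 14963 * 0.975 = 14589
30–39: 6240 * 0.98 = 6115
40–49: 24892 * 0.966 = 24046
50+: 5506 * 0.948 + 29714 * 0.582 = 5220 + 17294 = 22514
End of period: [5946, 5715, 14589, 6115, 24046, 22514]

6115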